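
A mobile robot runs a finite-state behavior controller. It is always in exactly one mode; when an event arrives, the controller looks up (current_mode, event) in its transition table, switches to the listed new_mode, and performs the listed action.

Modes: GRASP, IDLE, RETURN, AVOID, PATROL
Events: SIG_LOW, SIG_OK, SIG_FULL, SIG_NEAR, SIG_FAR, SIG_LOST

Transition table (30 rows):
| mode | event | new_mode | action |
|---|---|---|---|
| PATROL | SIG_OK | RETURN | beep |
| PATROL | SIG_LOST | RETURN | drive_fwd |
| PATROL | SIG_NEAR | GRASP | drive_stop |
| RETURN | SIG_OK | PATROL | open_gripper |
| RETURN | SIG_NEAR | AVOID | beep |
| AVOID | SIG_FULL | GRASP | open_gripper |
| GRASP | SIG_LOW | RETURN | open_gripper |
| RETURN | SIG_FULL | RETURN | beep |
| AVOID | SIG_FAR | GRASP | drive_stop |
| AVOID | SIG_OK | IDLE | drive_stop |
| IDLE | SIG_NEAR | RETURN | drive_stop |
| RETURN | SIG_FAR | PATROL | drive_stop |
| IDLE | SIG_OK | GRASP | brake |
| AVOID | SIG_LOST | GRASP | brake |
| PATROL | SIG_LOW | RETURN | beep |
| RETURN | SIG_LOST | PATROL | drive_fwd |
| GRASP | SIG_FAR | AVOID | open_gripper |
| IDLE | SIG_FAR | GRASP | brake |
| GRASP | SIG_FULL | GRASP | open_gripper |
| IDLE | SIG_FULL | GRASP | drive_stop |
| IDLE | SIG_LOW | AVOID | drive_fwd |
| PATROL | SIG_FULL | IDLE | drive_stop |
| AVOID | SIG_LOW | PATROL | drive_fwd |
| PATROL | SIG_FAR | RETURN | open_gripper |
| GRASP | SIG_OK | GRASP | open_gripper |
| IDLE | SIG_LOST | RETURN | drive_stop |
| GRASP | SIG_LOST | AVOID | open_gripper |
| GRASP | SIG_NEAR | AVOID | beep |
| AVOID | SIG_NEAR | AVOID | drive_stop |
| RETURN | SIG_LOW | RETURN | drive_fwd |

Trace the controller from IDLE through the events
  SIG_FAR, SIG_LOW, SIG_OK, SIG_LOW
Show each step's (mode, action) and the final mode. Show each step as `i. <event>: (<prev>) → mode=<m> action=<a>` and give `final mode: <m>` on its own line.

final mode: RETURN

1. SIG_FAR: (IDLE) → mode=GRASP action=brake
2. SIG_LOW: (GRASP) → mode=RETURN action=open_gripper
3. SIG_OK: (RETURN) → mode=PATROL action=open_gripper
4. SIG_LOW: (PATROL) → mode=RETURN action=beep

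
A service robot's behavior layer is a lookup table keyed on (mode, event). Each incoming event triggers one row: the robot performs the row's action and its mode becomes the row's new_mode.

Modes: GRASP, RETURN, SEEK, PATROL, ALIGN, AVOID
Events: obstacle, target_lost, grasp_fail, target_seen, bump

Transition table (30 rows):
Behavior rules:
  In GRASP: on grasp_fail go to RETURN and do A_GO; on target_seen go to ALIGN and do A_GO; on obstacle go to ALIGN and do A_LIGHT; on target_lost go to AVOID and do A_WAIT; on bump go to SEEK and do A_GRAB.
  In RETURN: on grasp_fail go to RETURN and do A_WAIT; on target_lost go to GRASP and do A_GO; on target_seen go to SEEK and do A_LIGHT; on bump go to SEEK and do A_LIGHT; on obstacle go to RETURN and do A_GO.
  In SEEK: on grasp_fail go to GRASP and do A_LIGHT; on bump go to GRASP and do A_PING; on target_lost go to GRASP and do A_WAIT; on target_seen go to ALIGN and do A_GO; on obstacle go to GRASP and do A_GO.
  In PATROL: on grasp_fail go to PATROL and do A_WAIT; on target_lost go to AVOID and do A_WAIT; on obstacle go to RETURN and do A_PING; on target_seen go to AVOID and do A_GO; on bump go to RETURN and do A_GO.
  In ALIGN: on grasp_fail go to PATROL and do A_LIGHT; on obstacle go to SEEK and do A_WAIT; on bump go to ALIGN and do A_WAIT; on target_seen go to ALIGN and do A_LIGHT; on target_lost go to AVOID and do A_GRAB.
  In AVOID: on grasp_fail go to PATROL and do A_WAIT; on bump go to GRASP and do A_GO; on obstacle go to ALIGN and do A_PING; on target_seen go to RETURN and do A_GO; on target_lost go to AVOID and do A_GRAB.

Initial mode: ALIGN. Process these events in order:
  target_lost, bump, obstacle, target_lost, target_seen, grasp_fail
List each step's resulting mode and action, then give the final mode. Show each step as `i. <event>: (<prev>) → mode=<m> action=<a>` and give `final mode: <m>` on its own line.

final mode: RETURN

1. target_lost: (ALIGN) → mode=AVOID action=A_GRAB
2. bump: (AVOID) → mode=GRASP action=A_GO
3. obstacle: (GRASP) → mode=ALIGN action=A_LIGHT
4. target_lost: (ALIGN) → mode=AVOID action=A_GRAB
5. target_seen: (AVOID) → mode=RETURN action=A_GO
6. grasp_fail: (RETURN) → mode=RETURN action=A_WAIT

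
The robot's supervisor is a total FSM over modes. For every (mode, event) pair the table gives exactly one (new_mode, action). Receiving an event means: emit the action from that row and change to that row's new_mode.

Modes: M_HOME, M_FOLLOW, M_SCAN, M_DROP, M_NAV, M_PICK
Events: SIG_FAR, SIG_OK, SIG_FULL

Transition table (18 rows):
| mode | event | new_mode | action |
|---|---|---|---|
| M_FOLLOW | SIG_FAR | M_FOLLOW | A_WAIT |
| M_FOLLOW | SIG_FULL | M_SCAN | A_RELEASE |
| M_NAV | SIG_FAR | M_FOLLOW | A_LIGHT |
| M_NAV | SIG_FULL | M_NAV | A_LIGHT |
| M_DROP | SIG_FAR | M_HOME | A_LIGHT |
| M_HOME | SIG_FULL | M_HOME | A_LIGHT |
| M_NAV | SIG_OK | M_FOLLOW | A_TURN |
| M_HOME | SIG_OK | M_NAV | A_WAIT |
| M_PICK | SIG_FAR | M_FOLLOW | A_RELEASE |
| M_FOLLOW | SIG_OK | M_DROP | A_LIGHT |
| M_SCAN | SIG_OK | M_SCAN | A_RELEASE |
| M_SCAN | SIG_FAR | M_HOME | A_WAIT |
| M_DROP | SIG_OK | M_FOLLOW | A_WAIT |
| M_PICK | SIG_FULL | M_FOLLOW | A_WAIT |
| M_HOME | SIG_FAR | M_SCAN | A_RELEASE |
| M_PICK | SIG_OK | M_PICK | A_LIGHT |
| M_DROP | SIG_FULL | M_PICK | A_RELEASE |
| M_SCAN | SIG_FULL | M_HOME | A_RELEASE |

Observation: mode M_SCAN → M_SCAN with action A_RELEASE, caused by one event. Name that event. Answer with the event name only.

try SIG_FAR: (M_SCAN, SIG_FAR) → (M_HOME, A_WAIT)
try SIG_OK: (M_SCAN, SIG_OK) → (M_SCAN, A_RELEASE)  ← matches
try SIG_FULL: (M_SCAN, SIG_FULL) → (M_HOME, A_RELEASE)

SIG_OK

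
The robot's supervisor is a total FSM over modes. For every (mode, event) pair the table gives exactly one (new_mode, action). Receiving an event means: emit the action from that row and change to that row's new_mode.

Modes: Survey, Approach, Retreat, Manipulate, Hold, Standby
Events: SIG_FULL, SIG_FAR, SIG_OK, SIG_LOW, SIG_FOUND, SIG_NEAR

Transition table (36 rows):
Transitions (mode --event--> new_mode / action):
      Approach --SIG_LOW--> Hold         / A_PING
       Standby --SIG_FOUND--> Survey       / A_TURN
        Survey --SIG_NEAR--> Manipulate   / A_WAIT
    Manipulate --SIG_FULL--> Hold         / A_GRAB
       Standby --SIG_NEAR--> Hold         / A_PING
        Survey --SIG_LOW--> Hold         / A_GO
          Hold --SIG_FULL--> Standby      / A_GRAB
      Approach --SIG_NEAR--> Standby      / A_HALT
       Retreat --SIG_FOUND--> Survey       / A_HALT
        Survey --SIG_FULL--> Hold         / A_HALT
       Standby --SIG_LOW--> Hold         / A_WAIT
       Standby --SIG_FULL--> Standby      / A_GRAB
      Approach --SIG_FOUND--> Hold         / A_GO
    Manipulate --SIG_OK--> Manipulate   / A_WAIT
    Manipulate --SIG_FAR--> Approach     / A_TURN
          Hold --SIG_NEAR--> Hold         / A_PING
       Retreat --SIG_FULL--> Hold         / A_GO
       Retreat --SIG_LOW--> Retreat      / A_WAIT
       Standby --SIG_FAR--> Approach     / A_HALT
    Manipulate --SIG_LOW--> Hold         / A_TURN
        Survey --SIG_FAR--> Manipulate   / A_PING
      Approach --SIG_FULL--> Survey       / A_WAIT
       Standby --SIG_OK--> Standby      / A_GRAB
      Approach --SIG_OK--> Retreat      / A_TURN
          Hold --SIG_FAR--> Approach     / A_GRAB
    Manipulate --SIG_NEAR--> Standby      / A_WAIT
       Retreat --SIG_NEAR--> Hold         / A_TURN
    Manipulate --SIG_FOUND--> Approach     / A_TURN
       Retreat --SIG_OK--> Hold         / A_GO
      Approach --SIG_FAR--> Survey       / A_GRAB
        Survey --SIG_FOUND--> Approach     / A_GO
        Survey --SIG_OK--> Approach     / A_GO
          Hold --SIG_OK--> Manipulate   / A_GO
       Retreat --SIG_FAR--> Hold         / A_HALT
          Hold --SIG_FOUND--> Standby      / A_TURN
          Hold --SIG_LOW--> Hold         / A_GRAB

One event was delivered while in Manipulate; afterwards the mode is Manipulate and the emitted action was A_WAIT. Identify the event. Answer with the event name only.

SIG_OK

try SIG_FULL: (Manipulate, SIG_FULL) → (Hold, A_GRAB)
try SIG_FAR: (Manipulate, SIG_FAR) → (Approach, A_TURN)
try SIG_OK: (Manipulate, SIG_OK) → (Manipulate, A_WAIT)  ← matches
try SIG_LOW: (Manipulate, SIG_LOW) → (Hold, A_TURN)
try SIG_FOUND: (Manipulate, SIG_FOUND) → (Approach, A_TURN)
try SIG_NEAR: (Manipulate, SIG_NEAR) → (Standby, A_WAIT)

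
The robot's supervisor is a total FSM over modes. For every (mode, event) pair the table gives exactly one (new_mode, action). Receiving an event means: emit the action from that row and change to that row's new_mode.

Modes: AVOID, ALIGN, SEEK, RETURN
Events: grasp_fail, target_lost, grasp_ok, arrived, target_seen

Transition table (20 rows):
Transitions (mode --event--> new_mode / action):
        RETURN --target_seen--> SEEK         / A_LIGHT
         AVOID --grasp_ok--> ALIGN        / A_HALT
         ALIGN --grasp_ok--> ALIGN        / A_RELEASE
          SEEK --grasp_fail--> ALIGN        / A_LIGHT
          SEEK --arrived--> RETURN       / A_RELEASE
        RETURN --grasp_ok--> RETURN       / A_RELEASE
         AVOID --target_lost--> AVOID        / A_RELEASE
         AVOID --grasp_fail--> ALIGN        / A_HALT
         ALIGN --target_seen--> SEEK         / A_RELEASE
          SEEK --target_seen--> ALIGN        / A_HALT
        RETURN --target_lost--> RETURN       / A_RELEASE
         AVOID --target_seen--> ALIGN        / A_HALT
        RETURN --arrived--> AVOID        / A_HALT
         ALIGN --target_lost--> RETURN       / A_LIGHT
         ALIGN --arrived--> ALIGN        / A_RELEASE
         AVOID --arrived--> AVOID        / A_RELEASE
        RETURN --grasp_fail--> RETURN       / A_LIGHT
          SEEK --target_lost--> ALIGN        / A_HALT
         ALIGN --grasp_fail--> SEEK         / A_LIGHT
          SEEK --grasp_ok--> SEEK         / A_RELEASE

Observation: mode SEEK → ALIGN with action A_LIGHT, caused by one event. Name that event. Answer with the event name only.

try grasp_fail: (SEEK, grasp_fail) → (ALIGN, A_LIGHT)  ← matches
try target_lost: (SEEK, target_lost) → (ALIGN, A_HALT)
try grasp_ok: (SEEK, grasp_ok) → (SEEK, A_RELEASE)
try arrived: (SEEK, arrived) → (RETURN, A_RELEASE)
try target_seen: (SEEK, target_seen) → (ALIGN, A_HALT)

grasp_fail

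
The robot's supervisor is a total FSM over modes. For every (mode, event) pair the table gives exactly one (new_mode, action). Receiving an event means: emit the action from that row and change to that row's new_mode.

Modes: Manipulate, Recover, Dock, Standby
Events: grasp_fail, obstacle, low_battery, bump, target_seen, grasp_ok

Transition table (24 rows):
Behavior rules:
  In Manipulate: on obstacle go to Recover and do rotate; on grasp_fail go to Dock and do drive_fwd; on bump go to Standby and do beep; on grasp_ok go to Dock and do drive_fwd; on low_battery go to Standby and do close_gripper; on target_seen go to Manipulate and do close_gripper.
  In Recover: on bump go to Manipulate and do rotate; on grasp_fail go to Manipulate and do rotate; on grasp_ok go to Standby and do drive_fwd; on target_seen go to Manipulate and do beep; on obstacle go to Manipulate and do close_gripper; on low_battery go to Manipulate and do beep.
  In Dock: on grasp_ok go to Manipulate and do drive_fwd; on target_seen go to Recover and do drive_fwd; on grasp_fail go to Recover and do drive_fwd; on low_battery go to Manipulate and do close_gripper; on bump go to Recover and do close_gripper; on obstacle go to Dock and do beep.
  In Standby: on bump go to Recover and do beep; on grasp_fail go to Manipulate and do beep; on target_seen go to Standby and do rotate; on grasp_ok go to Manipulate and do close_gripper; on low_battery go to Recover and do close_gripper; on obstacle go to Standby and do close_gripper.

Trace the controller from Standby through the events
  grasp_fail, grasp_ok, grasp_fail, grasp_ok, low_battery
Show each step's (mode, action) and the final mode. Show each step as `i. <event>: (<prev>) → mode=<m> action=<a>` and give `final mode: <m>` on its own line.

final mode: Recover

1. grasp_fail: (Standby) → mode=Manipulate action=beep
2. grasp_ok: (Manipulate) → mode=Dock action=drive_fwd
3. grasp_fail: (Dock) → mode=Recover action=drive_fwd
4. grasp_ok: (Recover) → mode=Standby action=drive_fwd
5. low_battery: (Standby) → mode=Recover action=close_gripper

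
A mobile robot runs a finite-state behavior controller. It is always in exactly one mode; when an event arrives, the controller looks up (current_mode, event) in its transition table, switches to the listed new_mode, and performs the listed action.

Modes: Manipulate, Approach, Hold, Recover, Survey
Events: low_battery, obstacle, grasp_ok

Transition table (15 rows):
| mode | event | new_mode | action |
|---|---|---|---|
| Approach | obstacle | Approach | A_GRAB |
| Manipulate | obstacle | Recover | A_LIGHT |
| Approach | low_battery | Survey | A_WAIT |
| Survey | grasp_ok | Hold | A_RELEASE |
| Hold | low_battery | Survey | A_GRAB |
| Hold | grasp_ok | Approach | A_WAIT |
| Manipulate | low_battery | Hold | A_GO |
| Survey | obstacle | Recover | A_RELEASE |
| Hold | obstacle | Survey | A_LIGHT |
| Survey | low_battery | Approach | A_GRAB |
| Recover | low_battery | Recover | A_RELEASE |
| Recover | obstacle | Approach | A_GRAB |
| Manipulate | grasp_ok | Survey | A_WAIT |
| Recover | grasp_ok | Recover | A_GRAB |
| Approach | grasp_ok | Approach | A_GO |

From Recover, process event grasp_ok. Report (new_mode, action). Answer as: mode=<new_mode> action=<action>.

current mode = Recover; filter table to that mode:
  (Recover, low_battery) → (Recover, A_RELEASE)
  (Recover, obstacle) → (Approach, A_GRAB)
  (Recover, grasp_ok) → (Recover, A_GRAB)  ← event matches
event = grasp_ok selects (Recover, A_GRAB)

mode=Recover action=A_GRAB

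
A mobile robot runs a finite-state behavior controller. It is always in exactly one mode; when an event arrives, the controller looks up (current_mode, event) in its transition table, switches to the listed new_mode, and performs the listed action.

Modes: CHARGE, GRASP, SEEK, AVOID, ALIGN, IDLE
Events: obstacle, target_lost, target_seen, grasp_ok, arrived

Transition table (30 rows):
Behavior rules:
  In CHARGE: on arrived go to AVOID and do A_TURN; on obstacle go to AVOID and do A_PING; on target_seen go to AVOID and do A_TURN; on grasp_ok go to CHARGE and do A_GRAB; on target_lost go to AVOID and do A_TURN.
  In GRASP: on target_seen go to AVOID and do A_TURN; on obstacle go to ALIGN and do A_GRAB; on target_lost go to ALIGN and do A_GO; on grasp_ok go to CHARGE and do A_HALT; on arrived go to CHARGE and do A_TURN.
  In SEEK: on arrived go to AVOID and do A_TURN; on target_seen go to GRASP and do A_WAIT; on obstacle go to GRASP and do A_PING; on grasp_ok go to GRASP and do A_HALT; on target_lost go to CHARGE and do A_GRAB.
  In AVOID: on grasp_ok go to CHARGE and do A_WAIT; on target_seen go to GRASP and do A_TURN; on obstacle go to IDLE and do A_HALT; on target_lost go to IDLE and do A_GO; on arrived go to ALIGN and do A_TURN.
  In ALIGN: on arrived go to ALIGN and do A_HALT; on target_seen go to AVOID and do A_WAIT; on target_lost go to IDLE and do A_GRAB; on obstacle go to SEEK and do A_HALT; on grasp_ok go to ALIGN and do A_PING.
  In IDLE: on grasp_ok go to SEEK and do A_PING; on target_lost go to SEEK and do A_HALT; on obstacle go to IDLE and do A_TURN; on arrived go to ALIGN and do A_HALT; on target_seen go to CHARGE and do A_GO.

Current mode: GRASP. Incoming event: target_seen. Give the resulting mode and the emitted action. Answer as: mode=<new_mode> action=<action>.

mode=AVOID action=A_TURN

current mode = GRASP; filter table to that mode:
  (GRASP, target_seen) → (AVOID, A_TURN)  ← event matches
  (GRASP, obstacle) → (ALIGN, A_GRAB)
  (GRASP, target_lost) → (ALIGN, A_GO)
  (GRASP, grasp_ok) → (CHARGE, A_HALT)
  (GRASP, arrived) → (CHARGE, A_TURN)
event = target_seen selects (AVOID, A_TURN)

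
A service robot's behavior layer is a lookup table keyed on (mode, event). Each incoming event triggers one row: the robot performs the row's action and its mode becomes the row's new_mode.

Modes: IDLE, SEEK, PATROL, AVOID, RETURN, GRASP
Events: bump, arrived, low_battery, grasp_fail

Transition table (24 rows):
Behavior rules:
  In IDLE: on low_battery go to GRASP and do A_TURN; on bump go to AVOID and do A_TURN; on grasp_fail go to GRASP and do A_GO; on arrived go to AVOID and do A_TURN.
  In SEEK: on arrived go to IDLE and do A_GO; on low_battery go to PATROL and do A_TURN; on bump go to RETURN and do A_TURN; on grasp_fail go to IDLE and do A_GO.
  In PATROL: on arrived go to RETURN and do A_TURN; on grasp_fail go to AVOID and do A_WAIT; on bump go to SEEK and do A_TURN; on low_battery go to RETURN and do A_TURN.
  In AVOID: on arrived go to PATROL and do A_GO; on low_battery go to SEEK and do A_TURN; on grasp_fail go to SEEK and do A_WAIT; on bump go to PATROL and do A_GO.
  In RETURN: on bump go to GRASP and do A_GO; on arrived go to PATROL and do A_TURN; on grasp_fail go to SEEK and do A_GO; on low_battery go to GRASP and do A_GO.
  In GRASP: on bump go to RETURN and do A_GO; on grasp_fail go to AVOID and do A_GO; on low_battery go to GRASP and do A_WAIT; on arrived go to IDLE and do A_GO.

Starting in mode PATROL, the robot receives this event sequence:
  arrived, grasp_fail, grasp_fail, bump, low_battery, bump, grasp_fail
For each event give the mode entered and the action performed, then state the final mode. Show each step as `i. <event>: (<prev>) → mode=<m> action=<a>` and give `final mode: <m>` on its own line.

final mode: SEEK

1. arrived: (PATROL) → mode=RETURN action=A_TURN
2. grasp_fail: (RETURN) → mode=SEEK action=A_GO
3. grasp_fail: (SEEK) → mode=IDLE action=A_GO
4. bump: (IDLE) → mode=AVOID action=A_TURN
5. low_battery: (AVOID) → mode=SEEK action=A_TURN
6. bump: (SEEK) → mode=RETURN action=A_TURN
7. grasp_fail: (RETURN) → mode=SEEK action=A_GO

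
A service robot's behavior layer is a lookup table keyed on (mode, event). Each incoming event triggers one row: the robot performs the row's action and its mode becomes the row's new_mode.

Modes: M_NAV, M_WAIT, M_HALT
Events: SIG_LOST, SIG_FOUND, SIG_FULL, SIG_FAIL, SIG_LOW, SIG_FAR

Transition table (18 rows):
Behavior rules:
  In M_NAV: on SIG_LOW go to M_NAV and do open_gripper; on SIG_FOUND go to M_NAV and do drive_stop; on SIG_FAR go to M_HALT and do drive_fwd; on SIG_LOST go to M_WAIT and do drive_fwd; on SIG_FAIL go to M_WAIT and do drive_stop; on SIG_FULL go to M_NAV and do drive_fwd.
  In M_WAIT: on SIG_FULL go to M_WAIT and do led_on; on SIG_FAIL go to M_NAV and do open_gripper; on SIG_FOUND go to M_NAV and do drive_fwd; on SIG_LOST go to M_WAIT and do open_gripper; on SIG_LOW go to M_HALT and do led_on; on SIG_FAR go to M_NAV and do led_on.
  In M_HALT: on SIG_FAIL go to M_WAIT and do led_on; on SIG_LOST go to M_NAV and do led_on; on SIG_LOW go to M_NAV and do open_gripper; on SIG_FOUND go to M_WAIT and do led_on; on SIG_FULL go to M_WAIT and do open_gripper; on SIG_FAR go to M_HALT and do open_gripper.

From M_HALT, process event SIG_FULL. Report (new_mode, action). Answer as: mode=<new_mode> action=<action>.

mode=M_WAIT action=open_gripper

current mode = M_HALT; filter table to that mode:
  (M_HALT, SIG_FAIL) → (M_WAIT, led_on)
  (M_HALT, SIG_LOST) → (M_NAV, led_on)
  (M_HALT, SIG_LOW) → (M_NAV, open_gripper)
  (M_HALT, SIG_FOUND) → (M_WAIT, led_on)
  (M_HALT, SIG_FULL) → (M_WAIT, open_gripper)  ← event matches
  (M_HALT, SIG_FAR) → (M_HALT, open_gripper)
event = SIG_FULL selects (M_WAIT, open_gripper)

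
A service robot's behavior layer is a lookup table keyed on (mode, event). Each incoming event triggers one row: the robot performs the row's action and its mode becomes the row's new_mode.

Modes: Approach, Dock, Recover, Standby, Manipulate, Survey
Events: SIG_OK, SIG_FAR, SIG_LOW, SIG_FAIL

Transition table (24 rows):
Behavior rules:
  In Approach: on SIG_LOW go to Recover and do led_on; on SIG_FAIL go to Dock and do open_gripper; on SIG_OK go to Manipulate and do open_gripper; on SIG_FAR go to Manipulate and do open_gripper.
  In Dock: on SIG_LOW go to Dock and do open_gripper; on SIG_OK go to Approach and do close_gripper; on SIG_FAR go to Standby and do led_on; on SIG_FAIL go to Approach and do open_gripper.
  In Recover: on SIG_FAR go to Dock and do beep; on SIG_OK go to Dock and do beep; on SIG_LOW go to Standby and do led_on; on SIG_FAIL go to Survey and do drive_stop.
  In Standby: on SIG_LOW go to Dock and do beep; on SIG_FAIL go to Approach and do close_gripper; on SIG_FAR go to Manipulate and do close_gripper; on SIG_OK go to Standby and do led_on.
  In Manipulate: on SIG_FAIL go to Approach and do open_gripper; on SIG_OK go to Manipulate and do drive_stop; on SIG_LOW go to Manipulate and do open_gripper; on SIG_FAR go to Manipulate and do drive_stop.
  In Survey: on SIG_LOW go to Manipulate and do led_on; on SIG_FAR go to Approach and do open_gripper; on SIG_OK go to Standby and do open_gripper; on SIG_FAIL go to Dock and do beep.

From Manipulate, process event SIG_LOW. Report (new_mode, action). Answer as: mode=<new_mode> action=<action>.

mode=Manipulate action=open_gripper

current mode = Manipulate; filter table to that mode:
  (Manipulate, SIG_FAIL) → (Approach, open_gripper)
  (Manipulate, SIG_OK) → (Manipulate, drive_stop)
  (Manipulate, SIG_LOW) → (Manipulate, open_gripper)  ← event matches
  (Manipulate, SIG_FAR) → (Manipulate, drive_stop)
event = SIG_LOW selects (Manipulate, open_gripper)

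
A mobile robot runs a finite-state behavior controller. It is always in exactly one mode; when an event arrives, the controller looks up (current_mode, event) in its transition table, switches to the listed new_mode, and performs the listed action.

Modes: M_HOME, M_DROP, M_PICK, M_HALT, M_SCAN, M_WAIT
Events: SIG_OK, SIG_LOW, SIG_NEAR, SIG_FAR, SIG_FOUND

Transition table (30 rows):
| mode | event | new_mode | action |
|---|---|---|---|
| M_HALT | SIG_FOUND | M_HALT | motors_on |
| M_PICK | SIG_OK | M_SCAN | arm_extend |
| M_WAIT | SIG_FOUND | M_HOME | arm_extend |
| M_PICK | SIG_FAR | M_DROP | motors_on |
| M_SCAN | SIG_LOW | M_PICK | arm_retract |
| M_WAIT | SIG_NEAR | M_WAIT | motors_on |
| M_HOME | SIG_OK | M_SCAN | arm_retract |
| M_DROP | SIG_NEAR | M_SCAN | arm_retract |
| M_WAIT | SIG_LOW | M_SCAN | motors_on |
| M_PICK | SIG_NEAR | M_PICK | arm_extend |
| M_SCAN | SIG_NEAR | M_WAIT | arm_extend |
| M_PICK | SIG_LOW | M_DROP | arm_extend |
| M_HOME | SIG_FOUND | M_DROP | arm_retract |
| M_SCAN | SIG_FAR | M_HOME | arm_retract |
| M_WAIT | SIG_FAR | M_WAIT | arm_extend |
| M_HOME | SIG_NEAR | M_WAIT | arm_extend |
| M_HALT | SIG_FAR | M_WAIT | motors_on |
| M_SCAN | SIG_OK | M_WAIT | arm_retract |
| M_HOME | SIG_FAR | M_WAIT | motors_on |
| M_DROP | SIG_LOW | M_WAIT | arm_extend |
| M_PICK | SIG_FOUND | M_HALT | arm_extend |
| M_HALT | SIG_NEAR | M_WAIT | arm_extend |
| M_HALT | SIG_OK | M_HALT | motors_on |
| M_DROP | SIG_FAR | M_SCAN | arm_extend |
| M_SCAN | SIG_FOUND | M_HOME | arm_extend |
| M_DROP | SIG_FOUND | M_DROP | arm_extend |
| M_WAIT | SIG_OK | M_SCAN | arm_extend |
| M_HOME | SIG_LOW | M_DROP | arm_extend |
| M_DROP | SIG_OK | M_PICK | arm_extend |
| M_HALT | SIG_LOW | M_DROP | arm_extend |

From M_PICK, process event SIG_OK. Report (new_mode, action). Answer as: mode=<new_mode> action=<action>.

current mode = M_PICK; filter table to that mode:
  (M_PICK, SIG_OK) → (M_SCAN, arm_extend)  ← event matches
  (M_PICK, SIG_FAR) → (M_DROP, motors_on)
  (M_PICK, SIG_NEAR) → (M_PICK, arm_extend)
  (M_PICK, SIG_LOW) → (M_DROP, arm_extend)
  (M_PICK, SIG_FOUND) → (M_HALT, arm_extend)
event = SIG_OK selects (M_SCAN, arm_extend)

mode=M_SCAN action=arm_extend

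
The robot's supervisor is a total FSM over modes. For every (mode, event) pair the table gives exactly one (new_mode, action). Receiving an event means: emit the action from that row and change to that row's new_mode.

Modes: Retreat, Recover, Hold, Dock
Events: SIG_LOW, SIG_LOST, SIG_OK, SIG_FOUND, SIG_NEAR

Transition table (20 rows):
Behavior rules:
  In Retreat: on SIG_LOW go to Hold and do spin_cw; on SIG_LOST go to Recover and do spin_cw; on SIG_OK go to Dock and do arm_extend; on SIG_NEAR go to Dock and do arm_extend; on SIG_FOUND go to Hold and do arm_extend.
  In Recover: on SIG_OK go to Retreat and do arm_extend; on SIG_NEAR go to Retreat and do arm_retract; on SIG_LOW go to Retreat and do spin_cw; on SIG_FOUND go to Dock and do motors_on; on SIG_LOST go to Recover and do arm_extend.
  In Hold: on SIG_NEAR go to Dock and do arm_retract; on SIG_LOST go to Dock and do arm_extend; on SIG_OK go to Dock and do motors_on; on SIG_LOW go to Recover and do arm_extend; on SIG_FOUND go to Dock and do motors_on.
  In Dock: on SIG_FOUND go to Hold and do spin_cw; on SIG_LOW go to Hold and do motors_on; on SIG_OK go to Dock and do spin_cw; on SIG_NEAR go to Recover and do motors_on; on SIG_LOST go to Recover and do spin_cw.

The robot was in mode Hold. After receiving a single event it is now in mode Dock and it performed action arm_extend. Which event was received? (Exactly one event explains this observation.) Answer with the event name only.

SIG_LOST

try SIG_LOW: (Hold, SIG_LOW) → (Recover, arm_extend)
try SIG_LOST: (Hold, SIG_LOST) → (Dock, arm_extend)  ← matches
try SIG_OK: (Hold, SIG_OK) → (Dock, motors_on)
try SIG_FOUND: (Hold, SIG_FOUND) → (Dock, motors_on)
try SIG_NEAR: (Hold, SIG_NEAR) → (Dock, arm_retract)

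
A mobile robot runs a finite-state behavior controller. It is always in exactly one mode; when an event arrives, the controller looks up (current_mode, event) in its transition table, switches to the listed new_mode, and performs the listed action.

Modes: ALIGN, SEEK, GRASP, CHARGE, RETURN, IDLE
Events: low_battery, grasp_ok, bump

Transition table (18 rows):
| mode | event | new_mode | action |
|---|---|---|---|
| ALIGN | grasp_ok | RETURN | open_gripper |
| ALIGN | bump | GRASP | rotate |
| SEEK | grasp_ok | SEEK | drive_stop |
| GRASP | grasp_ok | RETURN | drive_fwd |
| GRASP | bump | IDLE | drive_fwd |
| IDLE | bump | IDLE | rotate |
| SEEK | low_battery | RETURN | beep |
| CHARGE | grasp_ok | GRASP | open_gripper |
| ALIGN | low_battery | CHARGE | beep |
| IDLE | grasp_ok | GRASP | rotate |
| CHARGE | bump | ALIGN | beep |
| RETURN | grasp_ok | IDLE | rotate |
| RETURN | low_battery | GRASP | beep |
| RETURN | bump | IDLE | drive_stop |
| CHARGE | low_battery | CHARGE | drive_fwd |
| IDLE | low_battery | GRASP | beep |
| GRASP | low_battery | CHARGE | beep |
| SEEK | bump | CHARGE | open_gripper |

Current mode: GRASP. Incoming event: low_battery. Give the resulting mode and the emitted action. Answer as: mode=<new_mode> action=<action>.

mode=CHARGE action=beep

current mode = GRASP; filter table to that mode:
  (GRASP, grasp_ok) → (RETURN, drive_fwd)
  (GRASP, bump) → (IDLE, drive_fwd)
  (GRASP, low_battery) → (CHARGE, beep)  ← event matches
event = low_battery selects (CHARGE, beep)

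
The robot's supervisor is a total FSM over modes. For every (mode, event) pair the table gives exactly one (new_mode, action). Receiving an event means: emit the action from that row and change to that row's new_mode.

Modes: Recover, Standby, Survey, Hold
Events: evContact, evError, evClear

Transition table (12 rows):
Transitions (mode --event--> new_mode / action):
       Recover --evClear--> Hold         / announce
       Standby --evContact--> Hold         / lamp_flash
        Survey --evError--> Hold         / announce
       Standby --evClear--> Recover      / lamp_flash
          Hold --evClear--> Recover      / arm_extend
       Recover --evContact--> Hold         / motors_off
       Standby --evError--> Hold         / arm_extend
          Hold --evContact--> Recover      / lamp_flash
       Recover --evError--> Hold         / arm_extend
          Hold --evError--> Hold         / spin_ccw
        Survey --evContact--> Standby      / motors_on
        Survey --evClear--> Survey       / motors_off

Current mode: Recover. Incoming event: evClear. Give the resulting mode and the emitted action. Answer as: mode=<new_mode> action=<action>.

current mode = Recover; filter table to that mode:
  (Recover, evClear) → (Hold, announce)  ← event matches
  (Recover, evContact) → (Hold, motors_off)
  (Recover, evError) → (Hold, arm_extend)
event = evClear selects (Hold, announce)

mode=Hold action=announce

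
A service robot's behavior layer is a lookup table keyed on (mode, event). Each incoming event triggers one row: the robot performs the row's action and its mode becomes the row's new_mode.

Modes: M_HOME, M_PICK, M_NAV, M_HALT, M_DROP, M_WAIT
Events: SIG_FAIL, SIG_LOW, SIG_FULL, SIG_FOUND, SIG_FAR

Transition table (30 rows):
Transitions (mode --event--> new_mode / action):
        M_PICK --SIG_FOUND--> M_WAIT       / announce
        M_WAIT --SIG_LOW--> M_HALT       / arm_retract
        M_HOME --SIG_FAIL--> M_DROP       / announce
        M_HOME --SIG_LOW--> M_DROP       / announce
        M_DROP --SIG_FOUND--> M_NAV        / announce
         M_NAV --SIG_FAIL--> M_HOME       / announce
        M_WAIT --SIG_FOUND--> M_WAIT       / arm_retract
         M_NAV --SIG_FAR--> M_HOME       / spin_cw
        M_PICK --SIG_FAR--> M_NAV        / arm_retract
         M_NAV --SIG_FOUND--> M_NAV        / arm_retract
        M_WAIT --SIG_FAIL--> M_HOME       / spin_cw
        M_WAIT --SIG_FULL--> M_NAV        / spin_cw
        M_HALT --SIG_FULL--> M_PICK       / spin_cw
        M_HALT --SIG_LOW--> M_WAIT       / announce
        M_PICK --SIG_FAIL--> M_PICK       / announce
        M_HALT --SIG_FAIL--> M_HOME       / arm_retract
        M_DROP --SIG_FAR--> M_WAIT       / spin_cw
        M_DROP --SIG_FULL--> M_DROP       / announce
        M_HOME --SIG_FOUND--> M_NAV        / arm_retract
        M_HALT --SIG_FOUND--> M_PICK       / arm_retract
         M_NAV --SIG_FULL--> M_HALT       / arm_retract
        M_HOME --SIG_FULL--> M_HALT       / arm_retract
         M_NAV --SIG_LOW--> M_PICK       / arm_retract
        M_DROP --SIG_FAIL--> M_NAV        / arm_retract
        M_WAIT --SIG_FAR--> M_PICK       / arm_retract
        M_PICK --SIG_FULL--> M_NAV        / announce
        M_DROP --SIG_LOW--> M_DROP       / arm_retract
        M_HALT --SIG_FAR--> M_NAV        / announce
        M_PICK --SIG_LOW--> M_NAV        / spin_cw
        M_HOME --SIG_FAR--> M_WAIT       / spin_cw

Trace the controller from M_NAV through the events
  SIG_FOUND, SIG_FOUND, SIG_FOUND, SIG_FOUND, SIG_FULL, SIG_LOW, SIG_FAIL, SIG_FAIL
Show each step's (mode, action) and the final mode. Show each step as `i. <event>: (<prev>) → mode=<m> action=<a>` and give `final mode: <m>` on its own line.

1. SIG_FOUND: (M_NAV) → mode=M_NAV action=arm_retract
2. SIG_FOUND: (M_NAV) → mode=M_NAV action=arm_retract
3. SIG_FOUND: (M_NAV) → mode=M_NAV action=arm_retract
4. SIG_FOUND: (M_NAV) → mode=M_NAV action=arm_retract
5. SIG_FULL: (M_NAV) → mode=M_HALT action=arm_retract
6. SIG_LOW: (M_HALT) → mode=M_WAIT action=announce
7. SIG_FAIL: (M_WAIT) → mode=M_HOME action=spin_cw
8. SIG_FAIL: (M_HOME) → mode=M_DROP action=announce

final mode: M_DROP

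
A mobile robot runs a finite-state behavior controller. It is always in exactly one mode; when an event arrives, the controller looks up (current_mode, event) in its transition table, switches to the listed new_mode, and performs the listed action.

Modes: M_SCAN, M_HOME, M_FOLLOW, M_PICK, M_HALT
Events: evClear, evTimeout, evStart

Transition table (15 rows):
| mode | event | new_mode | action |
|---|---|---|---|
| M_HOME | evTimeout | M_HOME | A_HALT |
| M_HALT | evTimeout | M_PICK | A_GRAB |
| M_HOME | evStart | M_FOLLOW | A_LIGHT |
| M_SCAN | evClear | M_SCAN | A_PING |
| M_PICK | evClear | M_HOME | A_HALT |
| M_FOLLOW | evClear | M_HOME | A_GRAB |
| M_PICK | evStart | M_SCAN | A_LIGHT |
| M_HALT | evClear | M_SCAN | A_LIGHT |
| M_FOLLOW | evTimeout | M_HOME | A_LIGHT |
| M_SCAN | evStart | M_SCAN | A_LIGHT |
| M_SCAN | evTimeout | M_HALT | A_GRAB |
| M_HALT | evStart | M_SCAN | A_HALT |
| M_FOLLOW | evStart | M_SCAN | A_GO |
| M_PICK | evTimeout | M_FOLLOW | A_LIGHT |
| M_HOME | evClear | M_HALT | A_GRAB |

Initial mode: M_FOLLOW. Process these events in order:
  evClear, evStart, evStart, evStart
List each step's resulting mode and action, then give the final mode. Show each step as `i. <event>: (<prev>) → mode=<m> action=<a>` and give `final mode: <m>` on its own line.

1. evClear: (M_FOLLOW) → mode=M_HOME action=A_GRAB
2. evStart: (M_HOME) → mode=M_FOLLOW action=A_LIGHT
3. evStart: (M_FOLLOW) → mode=M_SCAN action=A_GO
4. evStart: (M_SCAN) → mode=M_SCAN action=A_LIGHT

final mode: M_SCAN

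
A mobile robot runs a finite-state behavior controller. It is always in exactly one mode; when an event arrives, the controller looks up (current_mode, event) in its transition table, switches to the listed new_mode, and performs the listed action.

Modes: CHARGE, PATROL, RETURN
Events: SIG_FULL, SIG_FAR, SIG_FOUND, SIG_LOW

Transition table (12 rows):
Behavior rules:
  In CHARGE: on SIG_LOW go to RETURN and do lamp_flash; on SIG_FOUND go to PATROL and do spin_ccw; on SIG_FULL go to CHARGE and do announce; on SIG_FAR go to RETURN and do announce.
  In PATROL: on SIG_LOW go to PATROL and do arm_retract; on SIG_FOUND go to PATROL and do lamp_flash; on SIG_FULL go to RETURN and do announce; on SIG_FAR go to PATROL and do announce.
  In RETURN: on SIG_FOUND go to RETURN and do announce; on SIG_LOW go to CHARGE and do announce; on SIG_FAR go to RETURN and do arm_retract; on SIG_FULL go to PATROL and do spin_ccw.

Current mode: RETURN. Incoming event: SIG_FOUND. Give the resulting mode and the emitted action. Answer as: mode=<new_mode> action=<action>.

current mode = RETURN; filter table to that mode:
  (RETURN, SIG_FOUND) → (RETURN, announce)  ← event matches
  (RETURN, SIG_LOW) → (CHARGE, announce)
  (RETURN, SIG_FAR) → (RETURN, arm_retract)
  (RETURN, SIG_FULL) → (PATROL, spin_ccw)
event = SIG_FOUND selects (RETURN, announce)

mode=RETURN action=announce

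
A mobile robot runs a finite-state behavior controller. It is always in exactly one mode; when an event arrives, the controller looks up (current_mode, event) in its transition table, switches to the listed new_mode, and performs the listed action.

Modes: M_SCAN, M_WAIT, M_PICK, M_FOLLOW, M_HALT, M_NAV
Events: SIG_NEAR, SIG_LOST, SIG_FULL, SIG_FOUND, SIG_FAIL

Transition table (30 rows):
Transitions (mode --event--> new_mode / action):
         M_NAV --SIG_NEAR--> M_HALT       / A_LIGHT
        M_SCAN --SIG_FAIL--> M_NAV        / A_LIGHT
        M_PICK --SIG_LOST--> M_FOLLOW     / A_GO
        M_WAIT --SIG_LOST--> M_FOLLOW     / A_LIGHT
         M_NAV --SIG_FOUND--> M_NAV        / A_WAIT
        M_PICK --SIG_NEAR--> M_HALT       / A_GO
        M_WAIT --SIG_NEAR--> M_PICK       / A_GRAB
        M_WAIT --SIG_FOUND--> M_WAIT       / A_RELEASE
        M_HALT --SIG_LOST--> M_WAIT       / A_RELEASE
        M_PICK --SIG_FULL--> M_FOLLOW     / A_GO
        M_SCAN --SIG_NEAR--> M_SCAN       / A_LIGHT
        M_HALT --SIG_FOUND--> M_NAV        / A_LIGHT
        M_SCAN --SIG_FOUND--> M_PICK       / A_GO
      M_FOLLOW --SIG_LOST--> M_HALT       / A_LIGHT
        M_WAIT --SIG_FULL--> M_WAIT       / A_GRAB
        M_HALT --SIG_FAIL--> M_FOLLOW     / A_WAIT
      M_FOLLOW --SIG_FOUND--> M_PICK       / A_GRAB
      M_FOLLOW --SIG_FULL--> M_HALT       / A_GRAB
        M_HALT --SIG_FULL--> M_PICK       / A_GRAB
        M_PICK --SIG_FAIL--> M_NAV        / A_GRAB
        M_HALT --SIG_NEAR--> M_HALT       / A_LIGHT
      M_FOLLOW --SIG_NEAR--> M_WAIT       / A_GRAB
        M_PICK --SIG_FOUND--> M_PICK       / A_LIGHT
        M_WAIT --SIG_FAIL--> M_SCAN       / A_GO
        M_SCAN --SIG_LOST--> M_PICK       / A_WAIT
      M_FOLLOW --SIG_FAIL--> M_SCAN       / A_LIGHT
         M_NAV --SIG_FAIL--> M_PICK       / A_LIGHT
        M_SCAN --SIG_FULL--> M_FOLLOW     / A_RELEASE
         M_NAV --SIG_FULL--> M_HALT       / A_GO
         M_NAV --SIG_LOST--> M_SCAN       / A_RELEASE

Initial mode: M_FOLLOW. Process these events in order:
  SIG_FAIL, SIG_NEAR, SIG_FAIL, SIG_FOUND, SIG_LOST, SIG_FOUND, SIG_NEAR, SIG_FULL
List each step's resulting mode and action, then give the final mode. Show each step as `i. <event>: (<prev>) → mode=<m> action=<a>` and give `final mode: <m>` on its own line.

1. SIG_FAIL: (M_FOLLOW) → mode=M_SCAN action=A_LIGHT
2. SIG_NEAR: (M_SCAN) → mode=M_SCAN action=A_LIGHT
3. SIG_FAIL: (M_SCAN) → mode=M_NAV action=A_LIGHT
4. SIG_FOUND: (M_NAV) → mode=M_NAV action=A_WAIT
5. SIG_LOST: (M_NAV) → mode=M_SCAN action=A_RELEASE
6. SIG_FOUND: (M_SCAN) → mode=M_PICK action=A_GO
7. SIG_NEAR: (M_PICK) → mode=M_HALT action=A_GO
8. SIG_FULL: (M_HALT) → mode=M_PICK action=A_GRAB

final mode: M_PICK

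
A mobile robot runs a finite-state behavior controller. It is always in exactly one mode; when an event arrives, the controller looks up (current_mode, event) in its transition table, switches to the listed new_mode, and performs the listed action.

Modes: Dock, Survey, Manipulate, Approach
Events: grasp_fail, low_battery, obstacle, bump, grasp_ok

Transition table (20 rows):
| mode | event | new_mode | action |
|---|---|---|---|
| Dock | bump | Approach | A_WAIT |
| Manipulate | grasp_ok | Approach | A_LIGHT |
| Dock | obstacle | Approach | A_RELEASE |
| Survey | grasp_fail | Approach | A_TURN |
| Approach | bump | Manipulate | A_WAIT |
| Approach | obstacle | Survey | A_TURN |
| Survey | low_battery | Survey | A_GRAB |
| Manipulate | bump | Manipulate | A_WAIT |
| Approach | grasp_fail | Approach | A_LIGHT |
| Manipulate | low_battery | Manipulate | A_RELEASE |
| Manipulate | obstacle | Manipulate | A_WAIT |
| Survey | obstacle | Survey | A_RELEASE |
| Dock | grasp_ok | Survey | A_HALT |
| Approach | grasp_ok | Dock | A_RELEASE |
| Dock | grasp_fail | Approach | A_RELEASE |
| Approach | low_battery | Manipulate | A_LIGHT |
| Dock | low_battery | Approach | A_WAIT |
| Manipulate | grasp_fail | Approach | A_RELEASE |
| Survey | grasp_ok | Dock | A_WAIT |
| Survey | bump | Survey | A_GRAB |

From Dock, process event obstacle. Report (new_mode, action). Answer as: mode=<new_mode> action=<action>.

current mode = Dock; filter table to that mode:
  (Dock, bump) → (Approach, A_WAIT)
  (Dock, obstacle) → (Approach, A_RELEASE)  ← event matches
  (Dock, grasp_ok) → (Survey, A_HALT)
  (Dock, grasp_fail) → (Approach, A_RELEASE)
  (Dock, low_battery) → (Approach, A_WAIT)
event = obstacle selects (Approach, A_RELEASE)

mode=Approach action=A_RELEASE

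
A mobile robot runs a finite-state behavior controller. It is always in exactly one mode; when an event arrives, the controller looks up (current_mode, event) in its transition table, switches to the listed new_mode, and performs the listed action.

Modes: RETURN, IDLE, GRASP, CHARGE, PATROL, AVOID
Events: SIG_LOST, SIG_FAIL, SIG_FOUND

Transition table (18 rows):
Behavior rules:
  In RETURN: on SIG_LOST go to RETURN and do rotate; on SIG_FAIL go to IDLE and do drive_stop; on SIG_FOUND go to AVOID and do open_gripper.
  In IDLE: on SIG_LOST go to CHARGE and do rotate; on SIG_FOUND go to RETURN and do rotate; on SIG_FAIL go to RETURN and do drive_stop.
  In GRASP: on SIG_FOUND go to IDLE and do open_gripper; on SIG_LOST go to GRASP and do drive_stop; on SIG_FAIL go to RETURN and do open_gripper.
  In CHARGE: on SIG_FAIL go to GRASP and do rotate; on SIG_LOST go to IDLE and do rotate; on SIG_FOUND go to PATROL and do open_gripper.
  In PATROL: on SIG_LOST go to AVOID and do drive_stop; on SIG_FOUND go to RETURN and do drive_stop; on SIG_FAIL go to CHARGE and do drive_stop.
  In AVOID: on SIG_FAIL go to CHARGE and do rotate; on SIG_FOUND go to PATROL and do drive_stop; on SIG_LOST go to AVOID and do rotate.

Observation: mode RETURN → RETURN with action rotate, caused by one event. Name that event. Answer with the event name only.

SIG_LOST

try SIG_LOST: (RETURN, SIG_LOST) → (RETURN, rotate)  ← matches
try SIG_FAIL: (RETURN, SIG_FAIL) → (IDLE, drive_stop)
try SIG_FOUND: (RETURN, SIG_FOUND) → (AVOID, open_gripper)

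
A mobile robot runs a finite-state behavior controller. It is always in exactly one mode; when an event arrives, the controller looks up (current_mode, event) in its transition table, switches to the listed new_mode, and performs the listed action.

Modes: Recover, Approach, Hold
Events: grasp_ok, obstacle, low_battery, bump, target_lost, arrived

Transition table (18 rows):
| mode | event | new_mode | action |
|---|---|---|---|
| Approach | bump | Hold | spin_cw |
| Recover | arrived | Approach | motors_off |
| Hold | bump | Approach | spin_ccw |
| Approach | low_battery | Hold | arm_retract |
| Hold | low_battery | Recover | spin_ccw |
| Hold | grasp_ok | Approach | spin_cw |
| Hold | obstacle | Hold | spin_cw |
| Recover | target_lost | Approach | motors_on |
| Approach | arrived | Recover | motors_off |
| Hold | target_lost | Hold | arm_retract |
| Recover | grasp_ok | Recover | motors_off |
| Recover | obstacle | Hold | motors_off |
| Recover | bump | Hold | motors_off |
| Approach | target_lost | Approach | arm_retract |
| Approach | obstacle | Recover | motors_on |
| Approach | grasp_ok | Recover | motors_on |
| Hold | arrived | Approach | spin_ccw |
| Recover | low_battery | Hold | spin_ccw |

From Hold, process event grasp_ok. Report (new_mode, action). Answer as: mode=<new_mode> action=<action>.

current mode = Hold; filter table to that mode:
  (Hold, bump) → (Approach, spin_ccw)
  (Hold, low_battery) → (Recover, spin_ccw)
  (Hold, grasp_ok) → (Approach, spin_cw)  ← event matches
  (Hold, obstacle) → (Hold, spin_cw)
  (Hold, target_lost) → (Hold, arm_retract)
  (Hold, arrived) → (Approach, spin_ccw)
event = grasp_ok selects (Approach, spin_cw)

mode=Approach action=spin_cw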